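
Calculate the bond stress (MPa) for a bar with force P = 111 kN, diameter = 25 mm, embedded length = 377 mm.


u = P / (pi * db * ld)
= 111 * 1000 / (pi * 25 * 377)
= 3.749 MPa

3.749


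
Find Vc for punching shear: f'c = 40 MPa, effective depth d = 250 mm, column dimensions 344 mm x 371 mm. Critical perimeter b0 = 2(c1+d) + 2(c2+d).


b0 = 2*(344 + 250) + 2*(371 + 250) = 2430 mm
Vc = 0.33 * sqrt(40) * 2430 * 250 / 1000
= 1267.92 kN

1267.92


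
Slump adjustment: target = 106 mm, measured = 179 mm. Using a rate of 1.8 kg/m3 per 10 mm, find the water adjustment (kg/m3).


Difference = 106 - 179 = -73 mm
Water adjustment = -73 * 1.8 / 10 = -13.1 kg/m3

-13.1


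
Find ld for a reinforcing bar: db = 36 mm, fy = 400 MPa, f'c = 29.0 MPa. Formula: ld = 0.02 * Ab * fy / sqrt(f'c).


Ab = pi * 36^2 / 4 = 1017.876 mm2
ld = 0.02 * 1017.876 * 400 / sqrt(29.0)
= 1512.1 mm

1512.1


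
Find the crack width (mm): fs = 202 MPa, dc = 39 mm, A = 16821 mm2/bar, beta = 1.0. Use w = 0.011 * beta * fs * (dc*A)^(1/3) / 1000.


w = 0.011 * beta * fs * (dc * A)^(1/3) / 1000
= 0.011 * 1.0 * 202 * (39 * 16821)^(1/3) / 1000
= 0.193 mm

0.193


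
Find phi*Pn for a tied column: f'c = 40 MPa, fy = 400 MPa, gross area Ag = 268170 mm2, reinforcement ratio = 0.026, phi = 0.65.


Ast = rho * Ag = 0.026 * 268170 = 6972.42 mm2
phi*Pn = 0.65 * 0.80 * (0.85 * 40 * (268170 - 6972.42) + 400 * 6972.42) / 1000
= 6068.24 kN

6068.24


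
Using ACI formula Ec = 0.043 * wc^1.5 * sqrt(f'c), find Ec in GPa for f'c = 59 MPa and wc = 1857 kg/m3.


Ec = 0.043 * 1857^1.5 * sqrt(59) / 1000
= 26.43 GPa

26.43


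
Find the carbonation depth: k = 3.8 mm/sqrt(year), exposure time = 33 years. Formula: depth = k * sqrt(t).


depth = k * sqrt(t)
= 3.8 * sqrt(33)
= 21.83 mm

21.83


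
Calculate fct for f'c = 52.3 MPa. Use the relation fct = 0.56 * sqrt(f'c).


fct = 0.56 * sqrt(52.3)
= 0.56 * 7.232
= 4.05 MPa

4.05


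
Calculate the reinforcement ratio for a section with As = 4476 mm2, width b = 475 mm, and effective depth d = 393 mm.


rho = As / (b * d)
= 4476 / (475 * 393)
= 0.024

0.024


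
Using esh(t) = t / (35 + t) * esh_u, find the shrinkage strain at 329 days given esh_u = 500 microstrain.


esh(329) = 329 / (35 + 329) * 500
= 329 / 364 * 500
= 451.9 microstrain

451.9


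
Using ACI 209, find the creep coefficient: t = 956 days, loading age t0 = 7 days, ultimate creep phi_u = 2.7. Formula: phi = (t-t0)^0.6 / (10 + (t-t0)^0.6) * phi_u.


dt = 956 - 7 = 949
phi = 949^0.6 / (10 + 949^0.6) * 2.7
= 2.32

2.32


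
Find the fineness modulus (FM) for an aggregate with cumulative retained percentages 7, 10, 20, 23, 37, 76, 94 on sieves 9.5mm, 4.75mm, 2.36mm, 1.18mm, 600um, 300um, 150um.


FM = sum(cumulative % retained) / 100
= 267 / 100
= 2.67

2.67


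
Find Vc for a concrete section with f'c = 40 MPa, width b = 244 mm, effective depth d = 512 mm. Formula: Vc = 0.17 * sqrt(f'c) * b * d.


Vc = 0.17 * sqrt(40) * 244 * 512 / 1000
= 134.32 kN

134.32


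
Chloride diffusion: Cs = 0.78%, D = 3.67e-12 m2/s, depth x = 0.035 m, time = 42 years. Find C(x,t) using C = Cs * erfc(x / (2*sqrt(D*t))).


t_seconds = 42 * 365.25 * 24 * 3600 = 1325419200.0 s
arg = 0.035 / (2 * sqrt(3.67e-12 * 1325419200.0))
= 0.2509
erfc(0.2509) = 0.7227
C = 0.78 * 0.7227 = 0.5637%

0.5637


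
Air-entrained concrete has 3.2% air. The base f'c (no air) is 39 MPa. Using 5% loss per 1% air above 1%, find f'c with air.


Strength loss = (3.2 - 1) * 5 = 11.0%
f'c = 39 * (1 - 11.0/100)
= 34.71 MPa

34.71


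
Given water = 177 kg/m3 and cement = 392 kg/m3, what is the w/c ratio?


w/c = water / cement
w/c = 177 / 392 = 0.452

0.452


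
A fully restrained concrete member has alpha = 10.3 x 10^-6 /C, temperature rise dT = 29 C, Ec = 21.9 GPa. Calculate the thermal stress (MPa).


sigma = alpha * dT * Ec
= 10.3e-6 * 29 * 21.9 * 1000
= 6.542 MPa

6.542


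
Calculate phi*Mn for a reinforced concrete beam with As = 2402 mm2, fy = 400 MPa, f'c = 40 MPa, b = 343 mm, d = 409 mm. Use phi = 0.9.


a = As * fy / (0.85 * f'c * b)
= 2402 * 400 / (0.85 * 40 * 343)
= 82.3872 mm
Mn = As * fy * (d - a/2) / 10^6
= 353.3884 kN-m
phi*Mn = 0.9 * 353.3884 = 318.05 kN-m

318.05


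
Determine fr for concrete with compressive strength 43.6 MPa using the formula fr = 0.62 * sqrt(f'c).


fr = 0.62 * sqrt(43.6)
= 4.094 MPa

4.094


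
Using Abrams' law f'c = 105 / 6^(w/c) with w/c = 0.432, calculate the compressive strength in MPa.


f'c = 105 / 6^0.432
= 105 / 2.169
= 48.42 MPa

48.42


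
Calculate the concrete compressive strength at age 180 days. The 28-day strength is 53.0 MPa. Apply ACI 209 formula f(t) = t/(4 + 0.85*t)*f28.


f(180) = 180 / (4 + 0.85 * 180) * 53.0
= 180 / 157.0 * 53.0
= 60.76 MPa

60.76


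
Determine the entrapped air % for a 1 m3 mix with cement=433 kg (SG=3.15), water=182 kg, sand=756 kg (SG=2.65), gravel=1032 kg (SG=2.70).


Vol cement = 433 / (3.15 * 1000) = 0.13746 m3
Vol water = 182 / 1000 = 0.182 m3
Vol sand = 756 / (2.65 * 1000) = 0.285283 m3
Vol gravel = 1032 / (2.70 * 1000) = 0.382222 m3
Total solid + water volume = 0.986966 m3
Air = (1 - 0.986966) * 100 = 1.3%

1.3


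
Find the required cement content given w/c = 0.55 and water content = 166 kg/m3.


Cement = water / (w/c)
= 166 / 0.55
= 301.8 kg/m3

301.8


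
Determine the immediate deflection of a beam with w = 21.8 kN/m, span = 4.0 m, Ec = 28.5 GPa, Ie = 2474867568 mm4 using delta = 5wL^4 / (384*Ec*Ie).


Convert: L = 4.0 m = 4000 mm, Ec = 28.5 GPa = 28500 MPa
delta = 5 * 21.8 * 4000^4 / (384 * 28500 * 2474867568)
= 1.03 mm

1.03


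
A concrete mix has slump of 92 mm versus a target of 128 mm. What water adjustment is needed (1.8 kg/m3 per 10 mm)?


Difference = 128 - 92 = 36 mm
Water adjustment = 36 * 1.8 / 10 = 6.5 kg/m3

6.5


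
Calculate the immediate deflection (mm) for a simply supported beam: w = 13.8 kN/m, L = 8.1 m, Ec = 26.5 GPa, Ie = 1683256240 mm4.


Convert: L = 8.1 m = 8100 mm, Ec = 26.5 GPa = 26500 MPa
delta = 5 * 13.8 * 8100^4 / (384 * 26500 * 1683256240)
= 17.34 mm

17.34


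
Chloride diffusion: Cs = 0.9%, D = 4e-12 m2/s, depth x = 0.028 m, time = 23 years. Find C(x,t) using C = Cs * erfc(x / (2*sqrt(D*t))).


t_seconds = 23 * 365.25 * 24 * 3600 = 725824800.0 s
arg = 0.028 / (2 * sqrt(4e-12 * 725824800.0))
= 0.2598
erfc(0.2598) = 0.7133
C = 0.9 * 0.7133 = 0.642%

0.642


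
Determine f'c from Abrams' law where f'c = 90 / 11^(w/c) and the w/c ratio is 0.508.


f'c = 90 / 11^0.508
= 90 / 3.381
= 26.62 MPa

26.62


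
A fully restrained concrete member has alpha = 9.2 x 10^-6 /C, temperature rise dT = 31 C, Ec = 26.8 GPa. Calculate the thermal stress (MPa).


sigma = alpha * dT * Ec
= 9.2e-6 * 31 * 26.8 * 1000
= 7.643 MPa

7.643


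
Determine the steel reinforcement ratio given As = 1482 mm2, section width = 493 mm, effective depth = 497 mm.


rho = As / (b * d)
= 1482 / (493 * 497)
= 0.006

0.006


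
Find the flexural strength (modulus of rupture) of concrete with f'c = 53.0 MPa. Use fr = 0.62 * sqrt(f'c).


fr = 0.62 * sqrt(53.0)
= 4.514 MPa

4.514


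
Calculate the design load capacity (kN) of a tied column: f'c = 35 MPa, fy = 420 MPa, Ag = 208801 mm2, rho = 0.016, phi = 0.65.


Ast = rho * Ag = 0.016 * 208801 = 3340.816 mm2
phi*Pn = 0.65 * 0.80 * (0.85 * 35 * (208801 - 3340.816) + 420 * 3340.816) / 1000
= 3908.1 kN

3908.1


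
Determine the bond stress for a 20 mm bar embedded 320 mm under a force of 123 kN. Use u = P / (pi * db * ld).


u = P / (pi * db * ld)
= 123 * 1000 / (pi * 20 * 320)
= 6.118 MPa

6.118


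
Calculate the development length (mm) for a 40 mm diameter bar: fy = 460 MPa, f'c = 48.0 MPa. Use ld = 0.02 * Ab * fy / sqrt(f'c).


Ab = pi * 40^2 / 4 = 1256.637 mm2
ld = 0.02 * 1256.637 * 460 / sqrt(48.0)
= 1668.7 mm

1668.7


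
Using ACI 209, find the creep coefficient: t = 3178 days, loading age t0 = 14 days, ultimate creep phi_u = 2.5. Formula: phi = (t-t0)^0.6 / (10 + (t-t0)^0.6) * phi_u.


dt = 3178 - 14 = 3164
phi = 3164^0.6 / (10 + 3164^0.6) * 2.5
= 2.316

2.316


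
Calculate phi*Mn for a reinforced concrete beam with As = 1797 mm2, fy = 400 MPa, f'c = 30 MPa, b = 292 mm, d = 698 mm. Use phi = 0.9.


a = As * fy / (0.85 * f'c * b)
= 1797 * 400 / (0.85 * 30 * 292)
= 96.5351 mm
Mn = As * fy * (d - a/2) / 10^6
= 467.0277 kN-m
phi*Mn = 0.9 * 467.0277 = 420.32 kN-m

420.32


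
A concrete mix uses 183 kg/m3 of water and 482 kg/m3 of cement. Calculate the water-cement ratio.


w/c = water / cement
w/c = 183 / 482 = 0.38

0.38


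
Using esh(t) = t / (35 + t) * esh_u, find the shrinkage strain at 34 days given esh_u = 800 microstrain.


esh(34) = 34 / (35 + 34) * 800
= 34 / 69 * 800
= 394.2 microstrain

394.2


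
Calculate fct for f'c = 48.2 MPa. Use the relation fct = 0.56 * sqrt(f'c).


fct = 0.56 * sqrt(48.2)
= 0.56 * 6.943
= 3.888 MPa

3.888


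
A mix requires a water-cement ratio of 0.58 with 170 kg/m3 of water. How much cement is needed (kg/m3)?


Cement = water / (w/c)
= 170 / 0.58
= 293.1 kg/m3

293.1


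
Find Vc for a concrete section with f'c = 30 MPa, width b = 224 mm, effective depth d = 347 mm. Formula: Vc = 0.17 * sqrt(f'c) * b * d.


Vc = 0.17 * sqrt(30) * 224 * 347 / 1000
= 72.37 kN

72.37


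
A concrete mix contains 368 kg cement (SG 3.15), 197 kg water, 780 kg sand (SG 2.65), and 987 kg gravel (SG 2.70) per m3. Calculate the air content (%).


Vol cement = 368 / (3.15 * 1000) = 0.116825 m3
Vol water = 197 / 1000 = 0.197 m3
Vol sand = 780 / (2.65 * 1000) = 0.29434 m3
Vol gravel = 987 / (2.70 * 1000) = 0.365556 m3
Total solid + water volume = 0.973721 m3
Air = (1 - 0.973721) * 100 = 2.63%

2.63


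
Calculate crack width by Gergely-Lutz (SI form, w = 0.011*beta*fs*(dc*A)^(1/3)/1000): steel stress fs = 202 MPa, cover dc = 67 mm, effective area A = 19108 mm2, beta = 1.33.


w = 0.011 * beta * fs * (dc * A)^(1/3) / 1000
= 0.011 * 1.33 * 202 * (67 * 19108)^(1/3) / 1000
= 0.321 mm

0.321


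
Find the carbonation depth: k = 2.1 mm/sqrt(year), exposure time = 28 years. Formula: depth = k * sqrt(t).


depth = k * sqrt(t)
= 2.1 * sqrt(28)
= 11.11 mm

11.11


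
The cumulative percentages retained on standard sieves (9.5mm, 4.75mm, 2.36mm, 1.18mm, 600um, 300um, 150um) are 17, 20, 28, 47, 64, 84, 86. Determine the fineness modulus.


FM = sum(cumulative % retained) / 100
= 346 / 100
= 3.46

3.46


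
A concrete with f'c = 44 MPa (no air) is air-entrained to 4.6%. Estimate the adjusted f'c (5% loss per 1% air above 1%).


Strength loss = (4.6 - 1) * 5 = 18.0%
f'c = 44 * (1 - 18.0/100)
= 36.08 MPa

36.08


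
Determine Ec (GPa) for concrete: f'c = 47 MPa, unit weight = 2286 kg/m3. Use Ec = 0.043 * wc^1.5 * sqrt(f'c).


Ec = 0.043 * 2286^1.5 * sqrt(47) / 1000
= 32.22 GPa

32.22


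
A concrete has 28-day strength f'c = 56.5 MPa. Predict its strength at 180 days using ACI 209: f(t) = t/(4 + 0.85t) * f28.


f(180) = 180 / (4 + 0.85 * 180) * 56.5
= 180 / 157.0 * 56.5
= 64.78 MPa

64.78


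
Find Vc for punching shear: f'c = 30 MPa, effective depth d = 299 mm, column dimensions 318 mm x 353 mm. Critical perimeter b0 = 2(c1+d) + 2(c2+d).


b0 = 2*(318 + 299) + 2*(353 + 299) = 2538 mm
Vc = 0.33 * sqrt(30) * 2538 * 299 / 1000
= 1371.63 kN

1371.63


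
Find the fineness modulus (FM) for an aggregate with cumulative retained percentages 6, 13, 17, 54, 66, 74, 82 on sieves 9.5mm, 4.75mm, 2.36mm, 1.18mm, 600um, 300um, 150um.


FM = sum(cumulative % retained) / 100
= 312 / 100
= 3.12

3.12


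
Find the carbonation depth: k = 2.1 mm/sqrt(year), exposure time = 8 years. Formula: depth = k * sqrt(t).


depth = k * sqrt(t)
= 2.1 * sqrt(8)
= 5.94 mm

5.94


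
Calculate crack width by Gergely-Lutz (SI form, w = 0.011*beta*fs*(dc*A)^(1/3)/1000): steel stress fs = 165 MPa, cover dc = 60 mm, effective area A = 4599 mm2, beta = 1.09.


w = 0.011 * beta * fs * (dc * A)^(1/3) / 1000
= 0.011 * 1.09 * 165 * (60 * 4599)^(1/3) / 1000
= 0.129 mm

0.129


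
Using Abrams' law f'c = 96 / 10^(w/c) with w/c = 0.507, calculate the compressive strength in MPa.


f'c = 96 / 10^0.507
= 96 / 3.214
= 29.87 MPa

29.87


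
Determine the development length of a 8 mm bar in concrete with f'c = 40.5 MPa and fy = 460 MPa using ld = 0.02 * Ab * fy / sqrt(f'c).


Ab = pi * 8^2 / 4 = 50.265 mm2
ld = 0.02 * 50.265 * 460 / sqrt(40.5)
= 72.7 mm

72.7


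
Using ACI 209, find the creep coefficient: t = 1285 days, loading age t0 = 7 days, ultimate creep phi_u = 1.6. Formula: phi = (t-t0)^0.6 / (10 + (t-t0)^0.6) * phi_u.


dt = 1285 - 7 = 1278
phi = 1278^0.6 / (10 + 1278^0.6) * 1.6
= 1.407

1.407


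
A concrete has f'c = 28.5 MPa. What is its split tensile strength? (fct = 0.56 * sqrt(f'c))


fct = 0.56 * sqrt(28.5)
= 0.56 * 5.339
= 2.99 MPa

2.99


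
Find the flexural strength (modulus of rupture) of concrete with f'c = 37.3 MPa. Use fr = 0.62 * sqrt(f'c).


fr = 0.62 * sqrt(37.3)
= 3.787 MPa

3.787


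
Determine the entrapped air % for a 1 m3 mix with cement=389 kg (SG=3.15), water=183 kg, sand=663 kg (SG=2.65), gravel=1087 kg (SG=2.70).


Vol cement = 389 / (3.15 * 1000) = 0.123492 m3
Vol water = 183 / 1000 = 0.183 m3
Vol sand = 663 / (2.65 * 1000) = 0.250189 m3
Vol gravel = 1087 / (2.70 * 1000) = 0.402593 m3
Total solid + water volume = 0.959273 m3
Air = (1 - 0.959273) * 100 = 4.07%

4.07


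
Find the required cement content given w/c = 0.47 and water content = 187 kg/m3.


Cement = water / (w/c)
= 187 / 0.47
= 397.9 kg/m3

397.9


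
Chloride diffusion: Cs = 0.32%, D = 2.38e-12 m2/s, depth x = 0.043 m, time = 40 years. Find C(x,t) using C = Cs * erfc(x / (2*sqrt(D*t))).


t_seconds = 40 * 365.25 * 24 * 3600 = 1262304000.0 s
arg = 0.043 / (2 * sqrt(2.38e-12 * 1262304000.0))
= 0.3923
erfc(0.3923) = 0.5791
C = 0.32 * 0.5791 = 0.1853%

0.1853


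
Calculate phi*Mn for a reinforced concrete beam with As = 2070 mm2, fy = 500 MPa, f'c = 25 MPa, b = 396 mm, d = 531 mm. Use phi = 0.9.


a = As * fy / (0.85 * f'c * b)
= 2070 * 500 / (0.85 * 25 * 396)
= 122.9947 mm
Mn = As * fy * (d - a/2) / 10^6
= 485.9353 kN-m
phi*Mn = 0.9 * 485.9353 = 437.34 kN-m

437.34


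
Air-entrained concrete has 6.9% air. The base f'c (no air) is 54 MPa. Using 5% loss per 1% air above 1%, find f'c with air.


Strength loss = (6.9 - 1) * 5 = 29.5%
f'c = 54 * (1 - 29.5/100)
= 38.07 MPa

38.07


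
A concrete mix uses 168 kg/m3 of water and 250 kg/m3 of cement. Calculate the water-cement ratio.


w/c = water / cement
w/c = 168 / 250 = 0.672

0.672


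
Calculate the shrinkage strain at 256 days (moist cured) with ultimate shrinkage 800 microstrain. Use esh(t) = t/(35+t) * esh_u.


esh(256) = 256 / (35 + 256) * 800
= 256 / 291 * 800
= 703.8 microstrain

703.8


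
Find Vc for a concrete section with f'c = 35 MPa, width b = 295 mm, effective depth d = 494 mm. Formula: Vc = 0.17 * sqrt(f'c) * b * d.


Vc = 0.17 * sqrt(35) * 295 * 494 / 1000
= 146.57 kN

146.57


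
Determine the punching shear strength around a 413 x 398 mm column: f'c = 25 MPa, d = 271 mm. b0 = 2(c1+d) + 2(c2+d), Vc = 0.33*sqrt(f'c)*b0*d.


b0 = 2*(413 + 271) + 2*(398 + 271) = 2706 mm
Vc = 0.33 * sqrt(25) * 2706 * 271 / 1000
= 1209.99 kN

1209.99


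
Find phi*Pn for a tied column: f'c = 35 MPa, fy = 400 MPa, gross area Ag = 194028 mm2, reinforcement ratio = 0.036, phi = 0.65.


Ast = rho * Ag = 0.036 * 194028 = 6985.008 mm2
phi*Pn = 0.65 * 0.80 * (0.85 * 35 * (194028 - 6985.008) + 400 * 6985.008) / 1000
= 4346.44 kN

4346.44


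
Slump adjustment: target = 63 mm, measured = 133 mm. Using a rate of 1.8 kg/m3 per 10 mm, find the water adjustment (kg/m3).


Difference = 63 - 133 = -70 mm
Water adjustment = -70 * 1.8 / 10 = -12.6 kg/m3

-12.6


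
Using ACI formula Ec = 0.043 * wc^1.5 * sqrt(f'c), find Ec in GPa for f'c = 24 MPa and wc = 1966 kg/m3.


Ec = 0.043 * 1966^1.5 * sqrt(24) / 1000
= 18.36 GPa

18.36


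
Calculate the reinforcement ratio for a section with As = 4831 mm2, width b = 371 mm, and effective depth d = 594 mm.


rho = As / (b * d)
= 4831 / (371 * 594)
= 0.0219

0.0219


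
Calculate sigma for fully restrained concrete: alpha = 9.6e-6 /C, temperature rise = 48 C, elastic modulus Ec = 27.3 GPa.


sigma = alpha * dT * Ec
= 9.6e-6 * 48 * 27.3 * 1000
= 12.58 MPa

12.58


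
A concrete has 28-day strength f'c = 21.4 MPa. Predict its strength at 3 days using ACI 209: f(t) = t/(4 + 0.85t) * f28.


f(3) = 3 / (4 + 0.85 * 3) * 21.4
= 3 / 6.55 * 21.4
= 9.8 MPa

9.8


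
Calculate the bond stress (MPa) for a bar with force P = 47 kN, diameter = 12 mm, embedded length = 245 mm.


u = P / (pi * db * ld)
= 47 * 1000 / (pi * 12 * 245)
= 5.089 MPa

5.089


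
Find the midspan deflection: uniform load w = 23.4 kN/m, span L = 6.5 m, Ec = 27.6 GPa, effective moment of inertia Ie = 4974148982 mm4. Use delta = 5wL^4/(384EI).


Convert: L = 6.5 m = 6500 mm, Ec = 27.6 GPa = 27600 MPa
delta = 5 * 23.4 * 6500^4 / (384 * 27600 * 4974148982)
= 3.96 mm

3.96


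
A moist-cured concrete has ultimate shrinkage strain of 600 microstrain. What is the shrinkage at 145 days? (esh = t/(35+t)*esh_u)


esh(145) = 145 / (35 + 145) * 600
= 145 / 180 * 600
= 483.3 microstrain

483.3


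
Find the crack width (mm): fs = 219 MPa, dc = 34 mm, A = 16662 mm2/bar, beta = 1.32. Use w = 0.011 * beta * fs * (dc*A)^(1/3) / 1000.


w = 0.011 * beta * fs * (dc * A)^(1/3) / 1000
= 0.011 * 1.32 * 219 * (34 * 16662)^(1/3) / 1000
= 0.263 mm

0.263


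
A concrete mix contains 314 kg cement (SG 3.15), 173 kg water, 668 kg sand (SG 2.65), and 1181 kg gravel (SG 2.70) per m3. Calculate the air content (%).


Vol cement = 314 / (3.15 * 1000) = 0.099683 m3
Vol water = 173 / 1000 = 0.173 m3
Vol sand = 668 / (2.65 * 1000) = 0.252075 m3
Vol gravel = 1181 / (2.70 * 1000) = 0.437407 m3
Total solid + water volume = 0.962165 m3
Air = (1 - 0.962165) * 100 = 3.78%

3.78


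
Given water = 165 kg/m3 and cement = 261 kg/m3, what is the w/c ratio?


w/c = water / cement
w/c = 165 / 261 = 0.632

0.632


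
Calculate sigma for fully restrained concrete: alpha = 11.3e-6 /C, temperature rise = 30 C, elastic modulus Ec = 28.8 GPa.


sigma = alpha * dT * Ec
= 11.3e-6 * 30 * 28.8 * 1000
= 9.763 MPa

9.763


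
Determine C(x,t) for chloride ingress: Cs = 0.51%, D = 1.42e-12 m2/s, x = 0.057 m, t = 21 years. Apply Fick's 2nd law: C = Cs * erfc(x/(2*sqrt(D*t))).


t_seconds = 21 * 365.25 * 24 * 3600 = 662709600.0 s
arg = 0.057 / (2 * sqrt(1.42e-12 * 662709600.0))
= 0.929
erfc(0.929) = 0.1889
C = 0.51 * 0.1889 = 0.0963%

0.0963


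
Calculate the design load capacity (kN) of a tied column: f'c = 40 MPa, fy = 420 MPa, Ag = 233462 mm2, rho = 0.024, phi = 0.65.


Ast = rho * Ag = 0.024 * 233462 = 5603.088 mm2
phi*Pn = 0.65 * 0.80 * (0.85 * 40 * (233462 - 5603.088) + 420 * 5603.088) / 1000
= 5252.26 kN

5252.26


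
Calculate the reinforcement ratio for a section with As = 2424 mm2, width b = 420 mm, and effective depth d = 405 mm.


rho = As / (b * d)
= 2424 / (420 * 405)
= 0.0143

0.0143


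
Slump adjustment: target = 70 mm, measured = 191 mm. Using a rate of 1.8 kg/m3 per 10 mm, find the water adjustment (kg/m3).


Difference = 70 - 191 = -121 mm
Water adjustment = -121 * 1.8 / 10 = -21.8 kg/m3

-21.8


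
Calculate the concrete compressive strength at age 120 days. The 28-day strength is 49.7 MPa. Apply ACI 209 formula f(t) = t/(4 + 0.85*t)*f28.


f(120) = 120 / (4 + 0.85 * 120) * 49.7
= 120 / 106.0 * 49.7
= 56.26 MPa

56.26


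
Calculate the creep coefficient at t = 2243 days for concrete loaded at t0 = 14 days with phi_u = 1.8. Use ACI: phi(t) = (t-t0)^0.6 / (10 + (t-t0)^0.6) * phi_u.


dt = 2243 - 14 = 2229
phi = 2229^0.6 / (10 + 2229^0.6) * 1.8
= 1.639

1.639


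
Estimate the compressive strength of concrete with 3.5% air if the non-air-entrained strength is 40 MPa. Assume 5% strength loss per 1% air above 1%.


Strength loss = (3.5 - 1) * 5 = 12.5%
f'c = 40 * (1 - 12.5/100)
= 35.0 MPa

35.0


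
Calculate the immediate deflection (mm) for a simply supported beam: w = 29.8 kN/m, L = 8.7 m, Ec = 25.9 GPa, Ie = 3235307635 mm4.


Convert: L = 8.7 m = 8700 mm, Ec = 25.9 GPa = 25900 MPa
delta = 5 * 29.8 * 8700^4 / (384 * 25900 * 3235307635)
= 26.53 mm

26.53


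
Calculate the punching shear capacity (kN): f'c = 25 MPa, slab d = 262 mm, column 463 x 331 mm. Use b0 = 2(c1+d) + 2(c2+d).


b0 = 2*(463 + 262) + 2*(331 + 262) = 2636 mm
Vc = 0.33 * sqrt(25) * 2636 * 262 / 1000
= 1139.54 kN

1139.54


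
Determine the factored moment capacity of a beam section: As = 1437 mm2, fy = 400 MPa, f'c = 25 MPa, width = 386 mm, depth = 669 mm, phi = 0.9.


a = As * fy / (0.85 * f'c * b)
= 1437 * 400 / (0.85 * 25 * 386)
= 70.0762 mm
Mn = As * fy * (d - a/2) / 10^6
= 364.4013 kN-m
phi*Mn = 0.9 * 364.4013 = 327.96 kN-m

327.96


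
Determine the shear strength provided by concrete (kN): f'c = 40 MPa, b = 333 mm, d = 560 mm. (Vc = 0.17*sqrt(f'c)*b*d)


Vc = 0.17 * sqrt(40) * 333 * 560 / 1000
= 200.5 kN

200.5


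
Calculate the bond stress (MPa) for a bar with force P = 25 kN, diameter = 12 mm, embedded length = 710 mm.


u = P / (pi * db * ld)
= 25 * 1000 / (pi * 12 * 710)
= 0.934 MPa

0.934


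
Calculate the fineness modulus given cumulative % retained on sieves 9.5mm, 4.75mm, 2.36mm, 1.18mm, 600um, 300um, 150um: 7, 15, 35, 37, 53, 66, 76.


FM = sum(cumulative % retained) / 100
= 289 / 100
= 2.89

2.89


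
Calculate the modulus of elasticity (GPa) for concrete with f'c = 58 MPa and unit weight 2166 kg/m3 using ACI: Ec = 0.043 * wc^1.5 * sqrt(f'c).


Ec = 0.043 * 2166^1.5 * sqrt(58) / 1000
= 33.01 GPa

33.01


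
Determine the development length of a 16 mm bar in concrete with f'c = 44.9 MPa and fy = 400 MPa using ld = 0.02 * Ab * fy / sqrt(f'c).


Ab = pi * 16^2 / 4 = 201.062 mm2
ld = 0.02 * 201.062 * 400 / sqrt(44.9)
= 240.0 mm

240.0


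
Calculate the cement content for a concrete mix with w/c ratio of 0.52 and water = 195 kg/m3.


Cement = water / (w/c)
= 195 / 0.52
= 375.0 kg/m3

375.0


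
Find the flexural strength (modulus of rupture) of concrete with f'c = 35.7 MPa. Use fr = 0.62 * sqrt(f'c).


fr = 0.62 * sqrt(35.7)
= 3.704 MPa

3.704


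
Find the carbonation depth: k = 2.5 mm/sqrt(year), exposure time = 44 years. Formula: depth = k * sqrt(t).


depth = k * sqrt(t)
= 2.5 * sqrt(44)
= 16.58 mm

16.58


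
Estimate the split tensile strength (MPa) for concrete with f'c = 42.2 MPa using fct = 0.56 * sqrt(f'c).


fct = 0.56 * sqrt(42.2)
= 0.56 * 6.496
= 3.638 MPa

3.638


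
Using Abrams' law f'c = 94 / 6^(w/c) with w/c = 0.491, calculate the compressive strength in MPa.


f'c = 94 / 6^0.491
= 94 / 2.41
= 39.0 MPa

39.0


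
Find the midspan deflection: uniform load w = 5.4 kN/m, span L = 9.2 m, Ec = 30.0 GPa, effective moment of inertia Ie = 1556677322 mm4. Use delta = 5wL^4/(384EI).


Convert: L = 9.2 m = 9200 mm, Ec = 30.0 GPa = 30000 MPa
delta = 5 * 5.4 * 9200^4 / (384 * 30000 * 1556677322)
= 10.79 mm

10.79


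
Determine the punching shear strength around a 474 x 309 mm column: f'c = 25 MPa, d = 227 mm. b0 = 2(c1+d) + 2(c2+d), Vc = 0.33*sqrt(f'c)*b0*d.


b0 = 2*(474 + 227) + 2*(309 + 227) = 2474 mm
Vc = 0.33 * sqrt(25) * 2474 * 227 / 1000
= 926.64 kN

926.64


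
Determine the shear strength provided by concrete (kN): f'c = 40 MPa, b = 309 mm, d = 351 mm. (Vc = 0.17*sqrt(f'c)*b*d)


Vc = 0.17 * sqrt(40) * 309 * 351 / 1000
= 116.61 kN

116.61


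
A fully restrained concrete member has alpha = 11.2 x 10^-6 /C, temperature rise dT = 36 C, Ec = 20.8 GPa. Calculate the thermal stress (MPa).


sigma = alpha * dT * Ec
= 11.2e-6 * 36 * 20.8 * 1000
= 8.387 MPa

8.387


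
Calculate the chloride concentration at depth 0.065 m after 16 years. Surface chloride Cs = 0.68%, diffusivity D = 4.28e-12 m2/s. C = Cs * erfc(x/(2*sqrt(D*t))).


t_seconds = 16 * 365.25 * 24 * 3600 = 504921600.0 s
arg = 0.065 / (2 * sqrt(4.28e-12 * 504921600.0))
= 0.6991
erfc(0.6991) = 0.3228
C = 0.68 * 0.3228 = 0.2195%

0.2195


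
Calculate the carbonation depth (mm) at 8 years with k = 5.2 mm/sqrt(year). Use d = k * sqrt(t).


depth = k * sqrt(t)
= 5.2 * sqrt(8)
= 14.71 mm

14.71


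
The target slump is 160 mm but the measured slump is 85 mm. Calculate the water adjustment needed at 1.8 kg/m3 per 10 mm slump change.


Difference = 160 - 85 = 75 mm
Water adjustment = 75 * 1.8 / 10 = 13.5 kg/m3

13.5


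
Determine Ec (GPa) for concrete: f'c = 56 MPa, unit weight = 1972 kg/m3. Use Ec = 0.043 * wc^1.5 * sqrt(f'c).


Ec = 0.043 * 1972^1.5 * sqrt(56) / 1000
= 28.18 GPa

28.18


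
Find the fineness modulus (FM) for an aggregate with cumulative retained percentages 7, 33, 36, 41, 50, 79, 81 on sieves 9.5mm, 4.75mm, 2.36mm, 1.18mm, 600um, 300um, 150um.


FM = sum(cumulative % retained) / 100
= 327 / 100
= 3.27

3.27


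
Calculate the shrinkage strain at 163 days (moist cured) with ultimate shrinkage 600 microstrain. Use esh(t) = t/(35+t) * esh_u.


esh(163) = 163 / (35 + 163) * 600
= 163 / 198 * 600
= 493.9 microstrain

493.9


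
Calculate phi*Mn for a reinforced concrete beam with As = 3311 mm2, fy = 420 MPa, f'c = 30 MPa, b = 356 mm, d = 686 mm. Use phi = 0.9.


a = As * fy / (0.85 * f'c * b)
= 3311 * 420 / (0.85 * 30 * 356)
= 153.1857 mm
Mn = As * fy * (d - a/2) / 10^6
= 847.4538 kN-m
phi*Mn = 0.9 * 847.4538 = 762.71 kN-m

762.71


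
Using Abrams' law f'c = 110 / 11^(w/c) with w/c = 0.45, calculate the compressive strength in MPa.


f'c = 110 / 11^0.45
= 110 / 2.942
= 37.39 MPa

37.39


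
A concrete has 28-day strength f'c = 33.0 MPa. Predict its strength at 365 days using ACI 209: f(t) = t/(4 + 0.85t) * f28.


f(365) = 365 / (4 + 0.85 * 365) * 33.0
= 365 / 314.25 * 33.0
= 38.33 MPa

38.33


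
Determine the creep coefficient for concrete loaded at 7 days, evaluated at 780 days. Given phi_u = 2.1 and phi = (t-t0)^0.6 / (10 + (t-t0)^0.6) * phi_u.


dt = 780 - 7 = 773
phi = 773^0.6 / (10 + 773^0.6) * 2.1
= 1.772

1.772


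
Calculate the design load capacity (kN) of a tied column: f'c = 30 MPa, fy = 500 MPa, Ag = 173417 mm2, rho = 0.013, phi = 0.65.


Ast = rho * Ag = 0.013 * 173417 = 2254.421 mm2
phi*Pn = 0.65 * 0.80 * (0.85 * 30 * (173417 - 2254.421) + 500 * 2254.421) / 1000
= 2855.77 kN

2855.77


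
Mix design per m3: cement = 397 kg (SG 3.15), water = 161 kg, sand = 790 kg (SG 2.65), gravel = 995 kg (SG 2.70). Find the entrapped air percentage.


Vol cement = 397 / (3.15 * 1000) = 0.126032 m3
Vol water = 161 / 1000 = 0.161 m3
Vol sand = 790 / (2.65 * 1000) = 0.298113 m3
Vol gravel = 995 / (2.70 * 1000) = 0.368519 m3
Total solid + water volume = 0.953663 m3
Air = (1 - 0.953663) * 100 = 4.63%

4.63


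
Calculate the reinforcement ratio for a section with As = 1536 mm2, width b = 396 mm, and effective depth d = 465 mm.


rho = As / (b * d)
= 1536 / (396 * 465)
= 0.0083

0.0083


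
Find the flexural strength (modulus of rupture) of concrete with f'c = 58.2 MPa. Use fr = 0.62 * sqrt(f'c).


fr = 0.62 * sqrt(58.2)
= 4.73 MPa

4.73


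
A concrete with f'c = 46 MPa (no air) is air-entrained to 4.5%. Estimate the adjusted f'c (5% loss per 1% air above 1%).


Strength loss = (4.5 - 1) * 5 = 17.5%
f'c = 46 * (1 - 17.5/100)
= 37.95 MPa

37.95


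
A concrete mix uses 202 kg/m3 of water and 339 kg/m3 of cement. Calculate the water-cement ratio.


w/c = water / cement
w/c = 202 / 339 = 0.596

0.596


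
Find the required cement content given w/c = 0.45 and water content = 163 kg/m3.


Cement = water / (w/c)
= 163 / 0.45
= 362.2 kg/m3

362.2


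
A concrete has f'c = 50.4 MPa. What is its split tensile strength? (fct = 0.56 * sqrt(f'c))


fct = 0.56 * sqrt(50.4)
= 0.56 * 7.099
= 3.976 MPa

3.976


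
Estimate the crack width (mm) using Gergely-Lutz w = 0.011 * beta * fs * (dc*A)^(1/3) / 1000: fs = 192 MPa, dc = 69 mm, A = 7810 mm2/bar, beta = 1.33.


w = 0.011 * beta * fs * (dc * A)^(1/3) / 1000
= 0.011 * 1.33 * 192 * (69 * 7810)^(1/3) / 1000
= 0.229 mm

0.229


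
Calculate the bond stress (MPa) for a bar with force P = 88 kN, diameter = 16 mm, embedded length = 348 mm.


u = P / (pi * db * ld)
= 88 * 1000 / (pi * 16 * 348)
= 5.031 MPa

5.031


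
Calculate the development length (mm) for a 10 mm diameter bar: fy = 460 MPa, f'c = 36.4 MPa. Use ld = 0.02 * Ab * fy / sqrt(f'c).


Ab = pi * 10^2 / 4 = 78.54 mm2
ld = 0.02 * 78.54 * 460 / sqrt(36.4)
= 119.8 mm

119.8


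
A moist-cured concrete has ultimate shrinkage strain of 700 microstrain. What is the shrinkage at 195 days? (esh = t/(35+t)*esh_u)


esh(195) = 195 / (35 + 195) * 700
= 195 / 230 * 700
= 593.5 microstrain

593.5


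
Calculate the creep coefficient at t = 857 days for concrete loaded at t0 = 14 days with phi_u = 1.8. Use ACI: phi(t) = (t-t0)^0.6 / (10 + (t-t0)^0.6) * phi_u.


dt = 857 - 14 = 843
phi = 843^0.6 / (10 + 843^0.6) * 1.8
= 1.531

1.531


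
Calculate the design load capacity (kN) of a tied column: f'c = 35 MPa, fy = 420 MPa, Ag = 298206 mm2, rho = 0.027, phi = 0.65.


Ast = rho * Ag = 0.027 * 298206 = 8051.562 mm2
phi*Pn = 0.65 * 0.80 * (0.85 * 35 * (298206 - 8051.562) + 420 * 8051.562) / 1000
= 6247.15 kN

6247.15


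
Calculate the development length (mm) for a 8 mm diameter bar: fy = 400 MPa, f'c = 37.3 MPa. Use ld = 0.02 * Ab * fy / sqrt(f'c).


Ab = pi * 8^2 / 4 = 50.265 mm2
ld = 0.02 * 50.265 * 400 / sqrt(37.3)
= 65.8 mm

65.8


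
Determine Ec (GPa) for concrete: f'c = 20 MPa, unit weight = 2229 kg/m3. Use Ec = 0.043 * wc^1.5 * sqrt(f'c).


Ec = 0.043 * 2229^1.5 * sqrt(20) / 1000
= 20.24 GPa

20.24


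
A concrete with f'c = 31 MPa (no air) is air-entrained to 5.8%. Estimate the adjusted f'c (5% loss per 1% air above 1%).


Strength loss = (5.8 - 1) * 5 = 24.0%
f'c = 31 * (1 - 24.0/100)
= 23.56 MPa

23.56


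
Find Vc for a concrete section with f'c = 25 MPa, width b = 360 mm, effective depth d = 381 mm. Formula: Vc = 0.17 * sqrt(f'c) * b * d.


Vc = 0.17 * sqrt(25) * 360 * 381 / 1000
= 116.59 kN

116.59


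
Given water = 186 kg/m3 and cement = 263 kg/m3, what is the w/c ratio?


w/c = water / cement
w/c = 186 / 263 = 0.707

0.707


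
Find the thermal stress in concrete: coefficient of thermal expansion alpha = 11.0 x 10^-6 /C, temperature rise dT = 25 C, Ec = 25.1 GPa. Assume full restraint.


sigma = alpha * dT * Ec
= 11.0e-6 * 25 * 25.1 * 1000
= 6.903 MPa

6.903


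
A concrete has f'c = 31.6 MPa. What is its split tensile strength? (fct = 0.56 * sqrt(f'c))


fct = 0.56 * sqrt(31.6)
= 0.56 * 5.621
= 3.148 MPa

3.148


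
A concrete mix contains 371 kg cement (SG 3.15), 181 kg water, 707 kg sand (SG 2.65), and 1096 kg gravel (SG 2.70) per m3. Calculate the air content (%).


Vol cement = 371 / (3.15 * 1000) = 0.117778 m3
Vol water = 181 / 1000 = 0.181 m3
Vol sand = 707 / (2.65 * 1000) = 0.266792 m3
Vol gravel = 1096 / (2.70 * 1000) = 0.405926 m3
Total solid + water volume = 0.971496 m3
Air = (1 - 0.971496) * 100 = 2.85%

2.85


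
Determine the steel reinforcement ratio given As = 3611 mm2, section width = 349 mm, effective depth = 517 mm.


rho = As / (b * d)
= 3611 / (349 * 517)
= 0.02

0.02


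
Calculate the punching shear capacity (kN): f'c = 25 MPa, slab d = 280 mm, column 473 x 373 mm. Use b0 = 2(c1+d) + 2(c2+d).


b0 = 2*(473 + 280) + 2*(373 + 280) = 2812 mm
Vc = 0.33 * sqrt(25) * 2812 * 280 / 1000
= 1299.14 kN

1299.14


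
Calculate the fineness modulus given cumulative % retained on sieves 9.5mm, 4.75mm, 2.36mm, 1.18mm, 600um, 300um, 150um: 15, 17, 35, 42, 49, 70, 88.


FM = sum(cumulative % retained) / 100
= 316 / 100
= 3.16

3.16


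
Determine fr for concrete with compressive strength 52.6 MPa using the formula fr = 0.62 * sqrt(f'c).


fr = 0.62 * sqrt(52.6)
= 4.497 MPa

4.497


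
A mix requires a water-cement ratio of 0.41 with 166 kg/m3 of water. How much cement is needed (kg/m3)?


Cement = water / (w/c)
= 166 / 0.41
= 404.9 kg/m3

404.9


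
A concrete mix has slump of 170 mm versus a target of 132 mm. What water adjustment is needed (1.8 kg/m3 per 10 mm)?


Difference = 132 - 170 = -38 mm
Water adjustment = -38 * 1.8 / 10 = -6.8 kg/m3

-6.8


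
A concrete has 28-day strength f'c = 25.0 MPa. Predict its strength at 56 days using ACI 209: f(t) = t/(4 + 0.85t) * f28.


f(56) = 56 / (4 + 0.85 * 56) * 25.0
= 56 / 51.6 * 25.0
= 27.13 MPa

27.13


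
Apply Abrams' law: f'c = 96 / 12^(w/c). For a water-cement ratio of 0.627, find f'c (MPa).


f'c = 96 / 12^0.627
= 96 / 4.749
= 20.21 MPa

20.21


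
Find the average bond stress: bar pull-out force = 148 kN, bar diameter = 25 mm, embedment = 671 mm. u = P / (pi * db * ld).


u = P / (pi * db * ld)
= 148 * 1000 / (pi * 25 * 671)
= 2.808 MPa

2.808


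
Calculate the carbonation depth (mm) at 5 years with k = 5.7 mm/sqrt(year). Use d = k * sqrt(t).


depth = k * sqrt(t)
= 5.7 * sqrt(5)
= 12.75 mm

12.75


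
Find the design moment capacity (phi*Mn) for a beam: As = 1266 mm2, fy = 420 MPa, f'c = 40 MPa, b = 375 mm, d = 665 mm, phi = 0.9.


a = As * fy / (0.85 * f'c * b)
= 1266 * 420 / (0.85 * 40 * 375)
= 41.7035 mm
Mn = As * fy * (d - a/2) / 10^6
= 342.5065 kN-m
phi*Mn = 0.9 * 342.5065 = 308.26 kN-m

308.26


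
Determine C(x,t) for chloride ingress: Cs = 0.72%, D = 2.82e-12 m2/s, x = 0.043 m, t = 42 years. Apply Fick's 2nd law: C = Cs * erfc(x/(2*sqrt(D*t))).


t_seconds = 42 * 365.25 * 24 * 3600 = 1325419200.0 s
arg = 0.043 / (2 * sqrt(2.82e-12 * 1325419200.0))
= 0.3517
erfc(0.3517) = 0.619
C = 0.72 * 0.619 = 0.4456%

0.4456


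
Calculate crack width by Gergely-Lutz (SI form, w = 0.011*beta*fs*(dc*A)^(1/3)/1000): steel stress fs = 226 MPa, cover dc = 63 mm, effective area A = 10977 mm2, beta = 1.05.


w = 0.011 * beta * fs * (dc * A)^(1/3) / 1000
= 0.011 * 1.05 * 226 * (63 * 10977)^(1/3) / 1000
= 0.231 mm

0.231


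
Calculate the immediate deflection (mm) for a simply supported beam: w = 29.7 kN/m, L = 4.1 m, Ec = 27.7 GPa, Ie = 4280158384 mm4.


Convert: L = 4.1 m = 4100 mm, Ec = 27.7 GPa = 27700 MPa
delta = 5 * 29.7 * 4100^4 / (384 * 27700 * 4280158384)
= 0.92 mm

0.92


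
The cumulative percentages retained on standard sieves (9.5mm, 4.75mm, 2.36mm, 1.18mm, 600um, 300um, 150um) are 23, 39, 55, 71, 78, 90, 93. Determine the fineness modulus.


FM = sum(cumulative % retained) / 100
= 449 / 100
= 4.49

4.49


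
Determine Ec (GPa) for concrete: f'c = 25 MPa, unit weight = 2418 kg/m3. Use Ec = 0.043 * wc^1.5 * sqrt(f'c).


Ec = 0.043 * 2418^1.5 * sqrt(25) / 1000
= 25.56 GPa

25.56


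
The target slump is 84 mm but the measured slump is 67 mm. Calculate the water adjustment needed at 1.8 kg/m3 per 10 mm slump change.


Difference = 84 - 67 = 17 mm
Water adjustment = 17 * 1.8 / 10 = 3.1 kg/m3

3.1


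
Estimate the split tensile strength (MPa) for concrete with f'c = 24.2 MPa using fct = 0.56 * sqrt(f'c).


fct = 0.56 * sqrt(24.2)
= 0.56 * 4.919
= 2.755 MPa

2.755


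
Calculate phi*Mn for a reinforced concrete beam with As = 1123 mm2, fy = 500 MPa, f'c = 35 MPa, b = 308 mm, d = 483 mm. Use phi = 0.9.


a = As * fy / (0.85 * f'c * b)
= 1123 * 500 / (0.85 * 35 * 308)
= 61.2791 mm
Mn = As * fy * (d - a/2) / 10^6
= 254.0004 kN-m
phi*Mn = 0.9 * 254.0004 = 228.6 kN-m

228.6


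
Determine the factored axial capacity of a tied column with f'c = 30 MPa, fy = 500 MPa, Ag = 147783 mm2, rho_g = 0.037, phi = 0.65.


Ast = rho * Ag = 0.037 * 147783 = 5467.971 mm2
phi*Pn = 0.65 * 0.80 * (0.85 * 30 * (147783 - 5467.971) + 500 * 5467.971) / 1000
= 3308.77 kN

3308.77


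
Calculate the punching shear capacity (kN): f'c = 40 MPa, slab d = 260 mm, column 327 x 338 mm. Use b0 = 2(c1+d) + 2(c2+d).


b0 = 2*(327 + 260) + 2*(338 + 260) = 2370 mm
Vc = 0.33 * sqrt(40) * 2370 * 260 / 1000
= 1286.07 kN

1286.07


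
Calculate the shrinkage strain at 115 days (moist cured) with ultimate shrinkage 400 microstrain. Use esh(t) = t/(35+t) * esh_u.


esh(115) = 115 / (35 + 115) * 400
= 115 / 150 * 400
= 306.7 microstrain

306.7


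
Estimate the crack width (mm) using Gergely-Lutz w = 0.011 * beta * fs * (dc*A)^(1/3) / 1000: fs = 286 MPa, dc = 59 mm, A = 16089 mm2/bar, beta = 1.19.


w = 0.011 * beta * fs * (dc * A)^(1/3) / 1000
= 0.011 * 1.19 * 286 * (59 * 16089)^(1/3) / 1000
= 0.368 mm

0.368


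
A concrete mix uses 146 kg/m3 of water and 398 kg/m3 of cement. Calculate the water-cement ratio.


w/c = water / cement
w/c = 146 / 398 = 0.367

0.367


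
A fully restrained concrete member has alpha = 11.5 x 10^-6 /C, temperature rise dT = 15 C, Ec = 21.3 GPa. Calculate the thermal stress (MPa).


sigma = alpha * dT * Ec
= 11.5e-6 * 15 * 21.3 * 1000
= 3.674 MPa

3.674


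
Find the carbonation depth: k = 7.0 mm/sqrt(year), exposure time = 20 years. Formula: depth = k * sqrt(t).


depth = k * sqrt(t)
= 7.0 * sqrt(20)
= 31.3 mm

31.3


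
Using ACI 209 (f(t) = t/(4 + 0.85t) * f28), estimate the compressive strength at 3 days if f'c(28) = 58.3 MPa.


f(3) = 3 / (4 + 0.85 * 3) * 58.3
= 3 / 6.55 * 58.3
= 26.7 MPa

26.7


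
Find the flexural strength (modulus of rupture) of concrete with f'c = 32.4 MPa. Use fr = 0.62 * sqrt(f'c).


fr = 0.62 * sqrt(32.4)
= 3.529 MPa

3.529


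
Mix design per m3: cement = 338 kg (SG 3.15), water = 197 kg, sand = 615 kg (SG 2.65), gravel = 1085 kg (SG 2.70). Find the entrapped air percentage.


Vol cement = 338 / (3.15 * 1000) = 0.107302 m3
Vol water = 197 / 1000 = 0.197 m3
Vol sand = 615 / (2.65 * 1000) = 0.232075 m3
Vol gravel = 1085 / (2.70 * 1000) = 0.401852 m3
Total solid + water volume = 0.938229 m3
Air = (1 - 0.938229) * 100 = 6.18%

6.18


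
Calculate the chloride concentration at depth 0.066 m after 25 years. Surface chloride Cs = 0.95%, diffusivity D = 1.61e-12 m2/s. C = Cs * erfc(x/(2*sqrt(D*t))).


t_seconds = 25 * 365.25 * 24 * 3600 = 788940000.0 s
arg = 0.066 / (2 * sqrt(1.61e-12 * 788940000.0))
= 0.9259
erfc(0.9259) = 0.1904
C = 0.95 * 0.1904 = 0.1809%

0.1809


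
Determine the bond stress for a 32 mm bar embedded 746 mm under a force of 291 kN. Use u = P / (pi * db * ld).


u = P / (pi * db * ld)
= 291 * 1000 / (pi * 32 * 746)
= 3.88 MPa

3.88


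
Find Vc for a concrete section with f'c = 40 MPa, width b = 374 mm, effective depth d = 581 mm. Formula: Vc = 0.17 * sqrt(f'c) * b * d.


Vc = 0.17 * sqrt(40) * 374 * 581 / 1000
= 233.63 kN

233.63


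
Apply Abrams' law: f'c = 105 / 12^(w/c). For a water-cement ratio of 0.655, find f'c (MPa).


f'c = 105 / 12^0.655
= 105 / 5.092
= 20.62 MPa

20.62


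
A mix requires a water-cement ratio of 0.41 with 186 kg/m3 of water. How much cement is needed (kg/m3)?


Cement = water / (w/c)
= 186 / 0.41
= 453.7 kg/m3

453.7


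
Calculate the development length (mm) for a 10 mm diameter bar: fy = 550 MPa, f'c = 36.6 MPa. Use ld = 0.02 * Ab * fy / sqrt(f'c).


Ab = pi * 10^2 / 4 = 78.54 mm2
ld = 0.02 * 78.54 * 550 / sqrt(36.6)
= 142.8 mm

142.8


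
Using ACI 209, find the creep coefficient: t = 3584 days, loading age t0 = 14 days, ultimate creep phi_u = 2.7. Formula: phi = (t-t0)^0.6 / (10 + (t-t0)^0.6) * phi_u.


dt = 3584 - 14 = 3570
phi = 3570^0.6 / (10 + 3570^0.6) * 2.7
= 2.514

2.514


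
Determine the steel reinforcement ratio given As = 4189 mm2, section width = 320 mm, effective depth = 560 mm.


rho = As / (b * d)
= 4189 / (320 * 560)
= 0.0234

0.0234


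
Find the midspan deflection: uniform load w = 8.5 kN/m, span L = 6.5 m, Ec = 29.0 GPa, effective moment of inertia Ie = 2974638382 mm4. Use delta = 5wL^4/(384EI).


Convert: L = 6.5 m = 6500 mm, Ec = 29.0 GPa = 29000 MPa
delta = 5 * 8.5 * 6500^4 / (384 * 29000 * 2974638382)
= 2.29 mm

2.29
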